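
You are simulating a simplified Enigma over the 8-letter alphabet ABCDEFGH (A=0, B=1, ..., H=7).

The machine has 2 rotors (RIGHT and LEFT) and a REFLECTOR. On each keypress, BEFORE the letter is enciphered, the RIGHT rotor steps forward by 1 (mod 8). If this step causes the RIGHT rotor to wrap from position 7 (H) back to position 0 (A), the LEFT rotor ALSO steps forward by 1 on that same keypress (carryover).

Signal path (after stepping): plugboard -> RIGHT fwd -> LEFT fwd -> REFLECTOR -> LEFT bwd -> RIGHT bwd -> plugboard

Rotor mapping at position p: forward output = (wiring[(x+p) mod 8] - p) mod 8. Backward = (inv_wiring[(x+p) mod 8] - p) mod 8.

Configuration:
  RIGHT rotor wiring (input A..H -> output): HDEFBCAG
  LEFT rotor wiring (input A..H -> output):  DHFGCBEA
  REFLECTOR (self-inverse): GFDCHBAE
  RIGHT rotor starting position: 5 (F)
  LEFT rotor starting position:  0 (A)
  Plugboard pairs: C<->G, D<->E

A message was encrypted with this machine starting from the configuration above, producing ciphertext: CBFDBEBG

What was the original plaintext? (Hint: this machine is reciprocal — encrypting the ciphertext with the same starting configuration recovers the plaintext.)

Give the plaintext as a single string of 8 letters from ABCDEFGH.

Char 1 ('C'): step: R->6, L=0; C->plug->G->R->D->L->G->refl->A->L'->H->R'->F->plug->F
Char 2 ('B'): step: R->7, L=0; B->plug->B->R->A->L->D->refl->C->L'->E->R'->C->plug->G
Char 3 ('F'): step: R->0, L->1 (L advanced); F->plug->F->R->C->L->F->refl->B->L'->D->R'->B->plug->B
Char 4 ('D'): step: R->1, L=1; D->plug->E->R->B->L->E->refl->H->L'->G->R'->H->plug->H
Char 5 ('B'): step: R->2, L=1; B->plug->B->R->D->L->B->refl->F->L'->C->R'->A->plug->A
Char 6 ('E'): step: R->3, L=1; E->plug->D->R->F->L->D->refl->C->L'->H->R'->C->plug->G
Char 7 ('B'): step: R->4, L=1; B->plug->B->R->G->L->H->refl->E->L'->B->R'->H->plug->H
Char 8 ('G'): step: R->5, L=1; G->plug->C->R->B->L->E->refl->H->L'->G->R'->E->plug->D

Answer: FGBHAGHD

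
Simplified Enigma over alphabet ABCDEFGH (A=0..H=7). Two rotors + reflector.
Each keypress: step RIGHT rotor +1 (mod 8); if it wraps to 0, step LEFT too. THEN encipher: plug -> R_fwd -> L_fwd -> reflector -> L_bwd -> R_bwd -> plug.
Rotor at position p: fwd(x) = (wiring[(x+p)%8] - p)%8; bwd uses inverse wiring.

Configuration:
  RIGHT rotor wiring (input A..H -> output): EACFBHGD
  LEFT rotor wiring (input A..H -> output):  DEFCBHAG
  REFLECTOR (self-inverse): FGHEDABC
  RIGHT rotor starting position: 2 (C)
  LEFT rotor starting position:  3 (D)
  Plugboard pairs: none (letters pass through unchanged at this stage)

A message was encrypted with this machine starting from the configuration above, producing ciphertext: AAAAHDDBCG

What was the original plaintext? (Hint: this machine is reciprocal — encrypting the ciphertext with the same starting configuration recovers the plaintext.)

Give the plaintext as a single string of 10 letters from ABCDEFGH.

Char 1 ('A'): step: R->3, L=3; A->plug->A->R->C->L->E->refl->D->L'->E->R'->C->plug->C
Char 2 ('A'): step: R->4, L=3; A->plug->A->R->F->L->A->refl->F->L'->D->R'->B->plug->B
Char 3 ('A'): step: R->5, L=3; A->plug->A->R->C->L->E->refl->D->L'->E->R'->H->plug->H
Char 4 ('A'): step: R->6, L=3; A->plug->A->R->A->L->H->refl->C->L'->H->R'->F->plug->F
Char 5 ('H'): step: R->7, L=3; H->plug->H->R->H->L->C->refl->H->L'->A->R'->G->plug->G
Char 6 ('D'): step: R->0, L->4 (L advanced); D->plug->D->R->F->L->A->refl->F->L'->A->R'->B->plug->B
Char 7 ('D'): step: R->1, L=4; D->plug->D->R->A->L->F->refl->A->L'->F->R'->F->plug->F
Char 8 ('B'): step: R->2, L=4; B->plug->B->R->D->L->C->refl->H->L'->E->R'->E->plug->E
Char 9 ('C'): step: R->3, L=4; C->plug->C->R->E->L->H->refl->C->L'->D->R'->D->plug->D
Char 10 ('G'): step: R->4, L=4; G->plug->G->R->G->L->B->refl->G->L'->H->R'->D->plug->D

Answer: CBHFGBFEDD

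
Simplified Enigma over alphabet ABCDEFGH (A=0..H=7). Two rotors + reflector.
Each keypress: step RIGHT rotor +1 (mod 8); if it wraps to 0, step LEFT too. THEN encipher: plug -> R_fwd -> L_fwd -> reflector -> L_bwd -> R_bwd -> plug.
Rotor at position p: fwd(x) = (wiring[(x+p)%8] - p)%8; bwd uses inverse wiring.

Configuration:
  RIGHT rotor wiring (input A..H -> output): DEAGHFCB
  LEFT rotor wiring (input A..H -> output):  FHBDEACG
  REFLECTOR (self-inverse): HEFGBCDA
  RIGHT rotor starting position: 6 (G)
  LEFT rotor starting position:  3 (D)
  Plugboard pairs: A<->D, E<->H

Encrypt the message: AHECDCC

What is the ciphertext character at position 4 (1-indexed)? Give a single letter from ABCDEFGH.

Char 1 ('A'): step: R->7, L=3; A->plug->D->R->B->L->B->refl->E->L'->G->R'->G->plug->G
Char 2 ('H'): step: R->0, L->4 (L advanced); H->plug->E->R->H->L->H->refl->A->L'->A->R'->C->plug->C
Char 3 ('E'): step: R->1, L=4; E->plug->H->R->C->L->G->refl->D->L'->F->R'->C->plug->C
Char 4 ('C'): step: R->2, L=4; C->plug->C->R->F->L->D->refl->G->L'->C->R'->H->plug->E

E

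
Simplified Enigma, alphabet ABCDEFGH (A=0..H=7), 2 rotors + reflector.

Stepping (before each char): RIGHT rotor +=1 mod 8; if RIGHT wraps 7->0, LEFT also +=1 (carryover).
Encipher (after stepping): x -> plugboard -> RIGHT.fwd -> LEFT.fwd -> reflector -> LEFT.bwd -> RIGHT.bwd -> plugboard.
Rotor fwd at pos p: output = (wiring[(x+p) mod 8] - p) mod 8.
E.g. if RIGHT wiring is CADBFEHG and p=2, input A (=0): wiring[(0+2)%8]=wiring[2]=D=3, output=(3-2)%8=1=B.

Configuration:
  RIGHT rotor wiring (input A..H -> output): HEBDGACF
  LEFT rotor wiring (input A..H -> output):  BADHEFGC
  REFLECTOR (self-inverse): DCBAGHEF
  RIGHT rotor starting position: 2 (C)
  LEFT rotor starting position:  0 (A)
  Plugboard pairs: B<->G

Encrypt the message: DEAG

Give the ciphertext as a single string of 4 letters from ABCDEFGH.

Answer: ABGB

Derivation:
Char 1 ('D'): step: R->3, L=0; D->plug->D->R->H->L->C->refl->B->L'->A->R'->A->plug->A
Char 2 ('E'): step: R->4, L=0; E->plug->E->R->D->L->H->refl->F->L'->F->R'->G->plug->B
Char 3 ('A'): step: R->5, L=0; A->plug->A->R->D->L->H->refl->F->L'->F->R'->B->plug->G
Char 4 ('G'): step: R->6, L=0; G->plug->B->R->H->L->C->refl->B->L'->A->R'->G->plug->B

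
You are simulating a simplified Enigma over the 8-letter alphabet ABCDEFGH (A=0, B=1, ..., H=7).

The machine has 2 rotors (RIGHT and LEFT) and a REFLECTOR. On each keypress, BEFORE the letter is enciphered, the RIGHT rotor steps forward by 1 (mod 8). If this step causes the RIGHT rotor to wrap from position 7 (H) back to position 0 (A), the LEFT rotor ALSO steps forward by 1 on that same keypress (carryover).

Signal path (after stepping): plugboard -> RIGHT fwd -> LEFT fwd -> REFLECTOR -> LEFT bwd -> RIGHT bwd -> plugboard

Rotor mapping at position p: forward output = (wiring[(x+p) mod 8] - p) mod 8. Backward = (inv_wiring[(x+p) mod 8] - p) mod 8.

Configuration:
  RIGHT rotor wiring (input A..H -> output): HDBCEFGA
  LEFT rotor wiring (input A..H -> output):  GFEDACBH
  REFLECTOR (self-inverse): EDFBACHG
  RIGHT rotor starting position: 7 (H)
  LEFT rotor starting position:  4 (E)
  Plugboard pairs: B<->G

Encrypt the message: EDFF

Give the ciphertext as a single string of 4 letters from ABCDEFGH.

Answer: CBBG

Derivation:
Char 1 ('E'): step: R->0, L->5 (L advanced); E->plug->E->R->E->L->A->refl->E->L'->B->R'->C->plug->C
Char 2 ('D'): step: R->1, L=5; D->plug->D->R->D->L->B->refl->D->L'->H->R'->G->plug->B
Char 3 ('F'): step: R->2, L=5; F->plug->F->R->G->L->G->refl->H->L'->F->R'->G->plug->B
Char 4 ('F'): step: R->3, L=5; F->plug->F->R->E->L->A->refl->E->L'->B->R'->B->plug->G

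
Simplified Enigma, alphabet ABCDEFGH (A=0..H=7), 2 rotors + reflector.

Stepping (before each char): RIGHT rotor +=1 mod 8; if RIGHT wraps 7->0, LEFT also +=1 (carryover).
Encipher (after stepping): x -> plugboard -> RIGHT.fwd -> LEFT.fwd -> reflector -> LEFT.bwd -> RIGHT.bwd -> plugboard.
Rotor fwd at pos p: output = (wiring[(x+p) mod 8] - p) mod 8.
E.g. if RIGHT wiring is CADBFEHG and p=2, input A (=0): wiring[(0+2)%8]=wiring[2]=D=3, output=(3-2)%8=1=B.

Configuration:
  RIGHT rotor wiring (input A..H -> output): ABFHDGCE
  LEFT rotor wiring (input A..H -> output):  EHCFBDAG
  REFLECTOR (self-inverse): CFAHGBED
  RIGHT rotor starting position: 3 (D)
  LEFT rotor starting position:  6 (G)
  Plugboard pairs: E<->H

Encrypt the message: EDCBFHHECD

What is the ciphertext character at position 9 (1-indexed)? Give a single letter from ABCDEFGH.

Char 1 ('E'): step: R->4, L=6; E->plug->H->R->D->L->B->refl->F->L'->H->R'->A->plug->A
Char 2 ('D'): step: R->5, L=6; D->plug->D->R->D->L->B->refl->F->L'->H->R'->C->plug->C
Char 3 ('C'): step: R->6, L=6; C->plug->C->R->C->L->G->refl->E->L'->E->R'->A->plug->A
Char 4 ('B'): step: R->7, L=6; B->plug->B->R->B->L->A->refl->C->L'->A->R'->E->plug->H
Char 5 ('F'): step: R->0, L->7 (L advanced); F->plug->F->R->G->L->E->refl->G->L'->E->R'->H->plug->E
Char 6 ('H'): step: R->1, L=7; H->plug->E->R->F->L->C->refl->A->L'->C->R'->D->plug->D
Char 7 ('H'): step: R->2, L=7; H->plug->E->R->A->L->H->refl->D->L'->D->R'->A->plug->A
Char 8 ('E'): step: R->3, L=7; E->plug->H->R->C->L->A->refl->C->L'->F->R'->F->plug->F
Char 9 ('C'): step: R->4, L=7; C->plug->C->R->G->L->E->refl->G->L'->E->R'->E->plug->H

H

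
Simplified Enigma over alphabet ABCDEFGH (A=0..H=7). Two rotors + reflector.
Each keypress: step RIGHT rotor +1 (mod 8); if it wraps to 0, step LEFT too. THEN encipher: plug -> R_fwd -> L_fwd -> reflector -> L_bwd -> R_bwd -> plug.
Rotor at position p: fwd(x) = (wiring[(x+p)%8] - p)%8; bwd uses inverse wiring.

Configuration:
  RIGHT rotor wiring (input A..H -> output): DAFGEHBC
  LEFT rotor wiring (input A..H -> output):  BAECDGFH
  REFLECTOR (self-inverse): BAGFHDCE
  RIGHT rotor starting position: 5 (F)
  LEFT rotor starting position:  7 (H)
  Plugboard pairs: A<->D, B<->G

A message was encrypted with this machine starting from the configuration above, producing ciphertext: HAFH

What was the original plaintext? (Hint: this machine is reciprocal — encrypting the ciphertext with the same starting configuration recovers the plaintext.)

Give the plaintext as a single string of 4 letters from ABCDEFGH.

Char 1 ('H'): step: R->6, L=7; H->plug->H->R->B->L->C->refl->G->L'->H->R'->E->plug->E
Char 2 ('A'): step: R->7, L=7; A->plug->D->R->G->L->H->refl->E->L'->F->R'->F->plug->F
Char 3 ('F'): step: R->0, L->0 (L advanced); F->plug->F->R->H->L->H->refl->E->L'->C->R'->H->plug->H
Char 4 ('H'): step: R->1, L=0; H->plug->H->R->C->L->E->refl->H->L'->H->R'->A->plug->D

Answer: EFHD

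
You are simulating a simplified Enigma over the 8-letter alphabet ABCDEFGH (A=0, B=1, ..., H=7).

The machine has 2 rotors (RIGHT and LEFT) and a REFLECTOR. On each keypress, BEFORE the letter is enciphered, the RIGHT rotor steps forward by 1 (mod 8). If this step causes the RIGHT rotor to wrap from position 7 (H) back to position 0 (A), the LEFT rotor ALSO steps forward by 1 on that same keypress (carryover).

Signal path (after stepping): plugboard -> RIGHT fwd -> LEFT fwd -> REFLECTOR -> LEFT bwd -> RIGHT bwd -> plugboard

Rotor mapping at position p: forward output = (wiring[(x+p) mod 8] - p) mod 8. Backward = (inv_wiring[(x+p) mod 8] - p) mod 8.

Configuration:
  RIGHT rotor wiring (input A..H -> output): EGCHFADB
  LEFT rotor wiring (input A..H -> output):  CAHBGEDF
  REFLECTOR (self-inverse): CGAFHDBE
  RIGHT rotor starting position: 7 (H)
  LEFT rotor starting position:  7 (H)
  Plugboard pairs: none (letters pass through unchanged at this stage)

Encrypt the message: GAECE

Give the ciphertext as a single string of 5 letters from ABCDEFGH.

Answer: AFABA

Derivation:
Char 1 ('G'): step: R->0, L->0 (L advanced); G->plug->G->R->D->L->B->refl->G->L'->E->R'->A->plug->A
Char 2 ('A'): step: R->1, L=0; A->plug->A->R->F->L->E->refl->H->L'->C->R'->F->plug->F
Char 3 ('E'): step: R->2, L=0; E->plug->E->R->B->L->A->refl->C->L'->A->R'->A->plug->A
Char 4 ('C'): step: R->3, L=0; C->plug->C->R->F->L->E->refl->H->L'->C->R'->B->plug->B
Char 5 ('E'): step: R->4, L=0; E->plug->E->R->A->L->C->refl->A->L'->B->R'->A->plug->A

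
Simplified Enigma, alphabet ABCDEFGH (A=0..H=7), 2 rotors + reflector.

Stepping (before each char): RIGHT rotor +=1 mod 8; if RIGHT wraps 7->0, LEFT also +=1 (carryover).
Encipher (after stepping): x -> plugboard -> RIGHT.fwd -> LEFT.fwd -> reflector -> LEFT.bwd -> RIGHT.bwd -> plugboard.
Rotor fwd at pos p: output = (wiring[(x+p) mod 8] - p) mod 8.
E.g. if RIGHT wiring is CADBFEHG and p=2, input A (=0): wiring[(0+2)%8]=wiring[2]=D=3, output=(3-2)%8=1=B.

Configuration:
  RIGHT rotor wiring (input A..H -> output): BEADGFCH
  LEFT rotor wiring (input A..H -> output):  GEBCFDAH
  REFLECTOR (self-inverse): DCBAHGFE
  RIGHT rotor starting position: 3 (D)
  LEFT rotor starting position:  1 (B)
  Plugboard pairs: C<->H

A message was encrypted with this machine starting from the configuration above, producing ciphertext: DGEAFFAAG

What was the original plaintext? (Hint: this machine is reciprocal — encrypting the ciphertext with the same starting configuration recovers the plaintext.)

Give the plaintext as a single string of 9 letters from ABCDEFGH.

Answer: EEADBHEFE

Derivation:
Char 1 ('D'): step: R->4, L=1; D->plug->D->R->D->L->E->refl->H->L'->F->R'->E->plug->E
Char 2 ('G'): step: R->5, L=1; G->plug->G->R->G->L->G->refl->F->L'->H->R'->E->plug->E
Char 3 ('E'): step: R->6, L=1; E->plug->E->R->C->L->B->refl->C->L'->E->R'->A->plug->A
Char 4 ('A'): step: R->7, L=1; A->plug->A->R->A->L->D->refl->A->L'->B->R'->D->plug->D
Char 5 ('F'): step: R->0, L->2 (L advanced); F->plug->F->R->F->L->F->refl->G->L'->E->R'->B->plug->B
Char 6 ('F'): step: R->1, L=2; F->plug->F->R->B->L->A->refl->D->L'->C->R'->C->plug->H
Char 7 ('A'): step: R->2, L=2; A->plug->A->R->G->L->E->refl->H->L'->A->R'->E->plug->E
Char 8 ('A'): step: R->3, L=2; A->plug->A->R->A->L->H->refl->E->L'->G->R'->F->plug->F
Char 9 ('G'): step: R->4, L=2; G->plug->G->R->E->L->G->refl->F->L'->F->R'->E->plug->E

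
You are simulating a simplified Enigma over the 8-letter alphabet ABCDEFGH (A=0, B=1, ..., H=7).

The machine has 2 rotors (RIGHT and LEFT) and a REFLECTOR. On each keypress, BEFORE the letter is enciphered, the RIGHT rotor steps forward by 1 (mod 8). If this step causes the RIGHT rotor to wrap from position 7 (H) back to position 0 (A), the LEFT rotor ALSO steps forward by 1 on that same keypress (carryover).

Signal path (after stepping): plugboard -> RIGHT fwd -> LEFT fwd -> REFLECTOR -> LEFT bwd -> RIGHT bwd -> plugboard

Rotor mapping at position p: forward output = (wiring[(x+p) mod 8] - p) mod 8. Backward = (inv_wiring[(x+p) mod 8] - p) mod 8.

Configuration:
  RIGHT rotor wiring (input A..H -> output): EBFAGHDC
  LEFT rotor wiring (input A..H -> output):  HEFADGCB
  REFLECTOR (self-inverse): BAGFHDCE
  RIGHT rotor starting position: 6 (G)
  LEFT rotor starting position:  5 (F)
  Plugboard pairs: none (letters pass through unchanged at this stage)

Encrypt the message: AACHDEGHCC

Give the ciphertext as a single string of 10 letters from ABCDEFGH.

Char 1 ('A'): step: R->7, L=5; A->plug->A->R->D->L->C->refl->G->L'->H->R'->F->plug->F
Char 2 ('A'): step: R->0, L->6 (L advanced); A->plug->A->R->E->L->H->refl->E->L'->A->R'->D->plug->D
Char 3 ('C'): step: R->1, L=6; C->plug->C->R->H->L->A->refl->B->L'->C->R'->F->plug->F
Char 4 ('H'): step: R->2, L=6; H->plug->H->R->H->L->A->refl->B->L'->C->R'->G->plug->G
Char 5 ('D'): step: R->3, L=6; D->plug->D->R->A->L->E->refl->H->L'->E->R'->C->plug->C
Char 6 ('E'): step: R->4, L=6; E->plug->E->R->A->L->E->refl->H->L'->E->R'->H->plug->H
Char 7 ('G'): step: R->5, L=6; G->plug->G->R->D->L->G->refl->C->L'->F->R'->C->plug->C
Char 8 ('H'): step: R->6, L=6; H->plug->H->R->B->L->D->refl->F->L'->G->R'->C->plug->C
Char 9 ('C'): step: R->7, L=6; C->plug->C->R->C->L->B->refl->A->L'->H->R'->F->plug->F
Char 10 ('C'): step: R->0, L->7 (L advanced); C->plug->C->R->F->L->E->refl->H->L'->G->R'->E->plug->E

Answer: FDFGCHCCFE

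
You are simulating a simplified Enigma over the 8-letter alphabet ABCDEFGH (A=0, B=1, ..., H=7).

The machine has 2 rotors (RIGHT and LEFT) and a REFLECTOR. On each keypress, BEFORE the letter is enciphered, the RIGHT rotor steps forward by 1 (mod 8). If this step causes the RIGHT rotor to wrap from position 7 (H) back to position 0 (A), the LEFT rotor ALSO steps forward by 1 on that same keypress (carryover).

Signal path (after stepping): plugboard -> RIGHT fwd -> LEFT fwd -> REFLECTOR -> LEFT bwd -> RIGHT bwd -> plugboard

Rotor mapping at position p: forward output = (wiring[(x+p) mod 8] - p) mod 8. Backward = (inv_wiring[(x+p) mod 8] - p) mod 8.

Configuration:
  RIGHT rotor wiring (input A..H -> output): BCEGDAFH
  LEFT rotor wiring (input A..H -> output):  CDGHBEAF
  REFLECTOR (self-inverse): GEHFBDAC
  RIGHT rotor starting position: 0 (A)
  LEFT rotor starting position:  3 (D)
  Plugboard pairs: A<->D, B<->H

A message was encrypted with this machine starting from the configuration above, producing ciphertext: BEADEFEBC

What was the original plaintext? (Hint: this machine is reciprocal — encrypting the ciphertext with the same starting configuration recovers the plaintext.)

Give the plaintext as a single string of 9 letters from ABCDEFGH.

Char 1 ('B'): step: R->1, L=3; B->plug->H->R->A->L->E->refl->B->L'->C->R'->D->plug->A
Char 2 ('E'): step: R->2, L=3; E->plug->E->R->D->L->F->refl->D->L'->H->R'->G->plug->G
Char 3 ('A'): step: R->3, L=3; A->plug->D->R->C->L->B->refl->E->L'->A->R'->B->plug->H
Char 4 ('D'): step: R->4, L=3; D->plug->A->R->H->L->D->refl->F->L'->D->R'->D->plug->A
Char 5 ('E'): step: R->5, L=3; E->plug->E->R->F->L->H->refl->C->L'->E->R'->D->plug->A
Char 6 ('F'): step: R->6, L=3; F->plug->F->R->A->L->E->refl->B->L'->C->R'->H->plug->B
Char 7 ('E'): step: R->7, L=3; E->plug->E->R->H->L->D->refl->F->L'->D->R'->C->plug->C
Char 8 ('B'): step: R->0, L->4 (L advanced); B->plug->H->R->H->L->D->refl->F->L'->A->R'->F->plug->F
Char 9 ('C'): step: R->1, L=4; C->plug->C->R->F->L->H->refl->C->L'->G->R'->G->plug->G

Answer: AGHAABCFG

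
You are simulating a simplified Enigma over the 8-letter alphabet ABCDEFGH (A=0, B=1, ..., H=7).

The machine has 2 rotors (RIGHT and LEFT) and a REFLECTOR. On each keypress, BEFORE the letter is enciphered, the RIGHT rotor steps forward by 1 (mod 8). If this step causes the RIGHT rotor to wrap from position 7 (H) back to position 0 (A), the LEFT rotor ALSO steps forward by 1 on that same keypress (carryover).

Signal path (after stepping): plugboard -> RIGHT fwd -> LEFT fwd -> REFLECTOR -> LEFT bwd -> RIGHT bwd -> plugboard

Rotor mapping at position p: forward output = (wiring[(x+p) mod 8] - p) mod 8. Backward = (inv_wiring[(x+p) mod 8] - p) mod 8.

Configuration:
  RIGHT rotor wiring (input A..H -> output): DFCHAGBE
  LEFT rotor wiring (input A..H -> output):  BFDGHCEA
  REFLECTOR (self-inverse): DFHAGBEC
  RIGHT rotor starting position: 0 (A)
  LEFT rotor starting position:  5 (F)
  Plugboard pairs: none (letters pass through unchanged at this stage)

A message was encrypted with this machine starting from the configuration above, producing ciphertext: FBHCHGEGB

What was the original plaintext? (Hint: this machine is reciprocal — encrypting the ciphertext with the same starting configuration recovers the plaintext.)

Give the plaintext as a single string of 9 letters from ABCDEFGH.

Char 1 ('F'): step: R->1, L=5; F->plug->F->R->A->L->F->refl->B->L'->G->R'->C->plug->C
Char 2 ('B'): step: R->2, L=5; B->plug->B->R->F->L->G->refl->E->L'->D->R'->H->plug->H
Char 3 ('H'): step: R->3, L=5; H->plug->H->R->H->L->C->refl->H->L'->B->R'->E->plug->E
Char 4 ('C'): step: R->4, L=5; C->plug->C->R->F->L->G->refl->E->L'->D->R'->H->plug->H
Char 5 ('H'): step: R->5, L=5; H->plug->H->R->D->L->E->refl->G->L'->F->R'->F->plug->F
Char 6 ('G'): step: R->6, L=5; G->plug->G->R->C->L->D->refl->A->L'->E->R'->E->plug->E
Char 7 ('E'): step: R->7, L=5; E->plug->E->R->A->L->F->refl->B->L'->G->R'->C->plug->C
Char 8 ('G'): step: R->0, L->6 (L advanced); G->plug->G->R->B->L->C->refl->H->L'->D->R'->A->plug->A
Char 9 ('B'): step: R->1, L=6; B->plug->B->R->B->L->C->refl->H->L'->D->R'->G->plug->G

Answer: CHEHFECAG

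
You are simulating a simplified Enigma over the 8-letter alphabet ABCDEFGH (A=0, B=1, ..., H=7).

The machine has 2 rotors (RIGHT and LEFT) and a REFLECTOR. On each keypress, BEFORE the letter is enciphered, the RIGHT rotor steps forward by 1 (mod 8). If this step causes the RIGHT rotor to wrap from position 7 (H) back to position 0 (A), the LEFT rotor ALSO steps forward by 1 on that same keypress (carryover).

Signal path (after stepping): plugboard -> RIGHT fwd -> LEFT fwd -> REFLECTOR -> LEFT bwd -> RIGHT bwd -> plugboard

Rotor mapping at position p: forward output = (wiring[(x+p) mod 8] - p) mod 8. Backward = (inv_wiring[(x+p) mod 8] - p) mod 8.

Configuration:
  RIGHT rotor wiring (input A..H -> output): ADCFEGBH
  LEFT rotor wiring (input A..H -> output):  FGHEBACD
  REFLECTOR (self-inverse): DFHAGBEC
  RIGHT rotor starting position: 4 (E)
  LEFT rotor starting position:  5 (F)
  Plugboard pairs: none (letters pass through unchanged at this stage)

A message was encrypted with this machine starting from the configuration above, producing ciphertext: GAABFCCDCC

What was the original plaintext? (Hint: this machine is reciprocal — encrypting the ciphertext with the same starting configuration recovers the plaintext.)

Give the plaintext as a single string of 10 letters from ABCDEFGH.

Answer: DHDFEEDGHF

Derivation:
Char 1 ('G'): step: R->5, L=5; G->plug->G->R->A->L->D->refl->A->L'->D->R'->D->plug->D
Char 2 ('A'): step: R->6, L=5; A->plug->A->R->D->L->A->refl->D->L'->A->R'->H->plug->H
Char 3 ('A'): step: R->7, L=5; A->plug->A->R->A->L->D->refl->A->L'->D->R'->D->plug->D
Char 4 ('B'): step: R->0, L->6 (L advanced); B->plug->B->R->D->L->A->refl->D->L'->G->R'->F->plug->F
Char 5 ('F'): step: R->1, L=6; F->plug->F->R->A->L->E->refl->G->L'->F->R'->E->plug->E
Char 6 ('C'): step: R->2, L=6; C->plug->C->R->C->L->H->refl->C->L'->H->R'->E->plug->E
Char 7 ('C'): step: R->3, L=6; C->plug->C->R->D->L->A->refl->D->L'->G->R'->D->plug->D
Char 8 ('D'): step: R->4, L=6; D->plug->D->R->D->L->A->refl->D->L'->G->R'->G->plug->G
Char 9 ('C'): step: R->5, L=6; C->plug->C->R->C->L->H->refl->C->L'->H->R'->H->plug->H
Char 10 ('C'): step: R->6, L=6; C->plug->C->R->C->L->H->refl->C->L'->H->R'->F->plug->F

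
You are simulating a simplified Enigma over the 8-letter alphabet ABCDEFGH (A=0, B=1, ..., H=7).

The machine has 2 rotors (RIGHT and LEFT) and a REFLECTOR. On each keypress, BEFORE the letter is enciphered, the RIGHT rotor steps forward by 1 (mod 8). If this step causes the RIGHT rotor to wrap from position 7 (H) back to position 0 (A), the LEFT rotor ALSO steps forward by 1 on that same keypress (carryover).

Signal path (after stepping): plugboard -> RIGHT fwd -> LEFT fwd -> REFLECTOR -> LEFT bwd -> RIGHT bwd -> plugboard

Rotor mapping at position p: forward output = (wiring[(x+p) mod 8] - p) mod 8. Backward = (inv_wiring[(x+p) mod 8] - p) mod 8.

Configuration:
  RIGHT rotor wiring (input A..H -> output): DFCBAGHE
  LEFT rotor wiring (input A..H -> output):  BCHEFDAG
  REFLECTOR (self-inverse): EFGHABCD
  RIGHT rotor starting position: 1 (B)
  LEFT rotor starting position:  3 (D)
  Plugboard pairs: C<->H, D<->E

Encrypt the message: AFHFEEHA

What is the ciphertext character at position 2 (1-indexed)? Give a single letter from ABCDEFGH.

Char 1 ('A'): step: R->2, L=3; A->plug->A->R->A->L->B->refl->F->L'->D->R'->H->plug->C
Char 2 ('F'): step: R->3, L=3; F->plug->F->R->A->L->B->refl->F->L'->D->R'->C->plug->H

H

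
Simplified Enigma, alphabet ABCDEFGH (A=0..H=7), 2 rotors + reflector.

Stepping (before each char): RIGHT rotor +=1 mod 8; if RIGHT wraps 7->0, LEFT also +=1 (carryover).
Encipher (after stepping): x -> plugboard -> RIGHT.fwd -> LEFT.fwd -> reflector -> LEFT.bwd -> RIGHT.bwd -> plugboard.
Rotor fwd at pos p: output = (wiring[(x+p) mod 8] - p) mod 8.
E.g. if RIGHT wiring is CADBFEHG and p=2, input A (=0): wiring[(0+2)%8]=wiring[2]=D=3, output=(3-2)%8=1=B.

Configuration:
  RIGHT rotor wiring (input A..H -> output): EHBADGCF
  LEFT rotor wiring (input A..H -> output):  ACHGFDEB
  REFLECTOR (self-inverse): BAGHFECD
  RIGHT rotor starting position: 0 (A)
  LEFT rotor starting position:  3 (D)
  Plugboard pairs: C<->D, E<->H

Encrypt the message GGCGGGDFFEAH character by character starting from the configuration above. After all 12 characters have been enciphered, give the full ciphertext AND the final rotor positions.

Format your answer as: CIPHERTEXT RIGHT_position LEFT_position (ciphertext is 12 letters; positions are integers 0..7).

Answer: FFAAHBADAACB 4 4

Derivation:
Char 1 ('G'): step: R->1, L=3; G->plug->G->R->E->L->G->refl->C->L'->B->R'->F->plug->F
Char 2 ('G'): step: R->2, L=3; G->plug->G->R->C->L->A->refl->B->L'->D->R'->F->plug->F
Char 3 ('C'): step: R->3, L=3; C->plug->D->R->H->L->E->refl->F->L'->F->R'->A->plug->A
Char 4 ('G'): step: R->4, L=3; G->plug->G->R->F->L->F->refl->E->L'->H->R'->A->plug->A
Char 5 ('G'): step: R->5, L=3; G->plug->G->R->D->L->B->refl->A->L'->C->R'->E->plug->H
Char 6 ('G'): step: R->6, L=3; G->plug->G->R->F->L->F->refl->E->L'->H->R'->B->plug->B
Char 7 ('D'): step: R->7, L=3; D->plug->C->R->A->L->D->refl->H->L'->G->R'->A->plug->A
Char 8 ('F'): step: R->0, L->4 (L advanced); F->plug->F->R->G->L->D->refl->H->L'->B->R'->C->plug->D
Char 9 ('F'): step: R->1, L=4; F->plug->F->R->B->L->H->refl->D->L'->G->R'->A->plug->A
Char 10 ('E'): step: R->2, L=4; E->plug->H->R->F->L->G->refl->C->L'->H->R'->A->plug->A
Char 11 ('A'): step: R->3, L=4; A->plug->A->R->F->L->G->refl->C->L'->H->R'->D->plug->C
Char 12 ('H'): step: R->4, L=4; H->plug->E->R->A->L->B->refl->A->L'->C->R'->B->plug->B
Final: ciphertext=FFAAHBADAACB, RIGHT=4, LEFT=4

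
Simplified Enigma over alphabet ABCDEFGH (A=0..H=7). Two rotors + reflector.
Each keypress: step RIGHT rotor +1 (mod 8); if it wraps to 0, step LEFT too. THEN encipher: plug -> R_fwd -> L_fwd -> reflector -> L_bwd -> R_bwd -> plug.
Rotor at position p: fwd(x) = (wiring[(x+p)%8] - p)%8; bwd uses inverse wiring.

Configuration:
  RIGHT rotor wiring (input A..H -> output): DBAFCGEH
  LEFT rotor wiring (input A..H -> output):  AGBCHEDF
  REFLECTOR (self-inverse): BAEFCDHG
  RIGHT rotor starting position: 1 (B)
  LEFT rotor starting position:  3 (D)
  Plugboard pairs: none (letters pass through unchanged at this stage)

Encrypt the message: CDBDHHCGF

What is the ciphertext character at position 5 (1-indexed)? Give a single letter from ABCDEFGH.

Char 1 ('C'): step: R->2, L=3; C->plug->C->R->A->L->H->refl->G->L'->H->R'->H->plug->H
Char 2 ('D'): step: R->3, L=3; D->plug->D->R->B->L->E->refl->C->L'->E->R'->E->plug->E
Char 3 ('B'): step: R->4, L=3; B->plug->B->R->C->L->B->refl->A->L'->D->R'->D->plug->D
Char 4 ('D'): step: R->5, L=3; D->plug->D->R->G->L->D->refl->F->L'->F->R'->H->plug->H
Char 5 ('H'): step: R->6, L=3; H->plug->H->R->A->L->H->refl->G->L'->H->R'->F->plug->F

F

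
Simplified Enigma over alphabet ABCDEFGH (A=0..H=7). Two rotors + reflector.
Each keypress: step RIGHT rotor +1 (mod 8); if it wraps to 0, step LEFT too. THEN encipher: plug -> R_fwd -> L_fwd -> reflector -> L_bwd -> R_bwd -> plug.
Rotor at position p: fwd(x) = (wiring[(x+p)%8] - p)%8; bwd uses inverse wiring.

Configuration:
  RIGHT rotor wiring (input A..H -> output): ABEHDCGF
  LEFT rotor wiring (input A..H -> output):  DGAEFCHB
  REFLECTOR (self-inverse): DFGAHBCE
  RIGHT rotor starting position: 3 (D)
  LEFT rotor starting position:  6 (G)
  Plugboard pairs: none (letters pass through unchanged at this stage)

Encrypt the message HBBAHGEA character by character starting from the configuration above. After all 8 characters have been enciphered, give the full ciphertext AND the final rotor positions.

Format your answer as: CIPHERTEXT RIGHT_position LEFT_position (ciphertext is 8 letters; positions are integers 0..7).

Char 1 ('H'): step: R->4, L=6; H->plug->H->R->D->L->A->refl->D->L'->B->R'->D->plug->D
Char 2 ('B'): step: R->5, L=6; B->plug->B->R->B->L->D->refl->A->L'->D->R'->D->plug->D
Char 3 ('B'): step: R->6, L=6; B->plug->B->R->H->L->E->refl->H->L'->G->R'->E->plug->E
Char 4 ('A'): step: R->7, L=6; A->plug->A->R->G->L->H->refl->E->L'->H->R'->H->plug->H
Char 5 ('H'): step: R->0, L->7 (L advanced); H->plug->H->R->F->L->G->refl->C->L'->A->R'->A->plug->A
Char 6 ('G'): step: R->1, L=7; G->plug->G->R->E->L->F->refl->B->L'->D->R'->B->plug->B
Char 7 ('E'): step: R->2, L=7; E->plug->E->R->E->L->F->refl->B->L'->D->R'->F->plug->F
Char 8 ('A'): step: R->3, L=7; A->plug->A->R->E->L->F->refl->B->L'->D->R'->D->plug->D
Final: ciphertext=DDEHABFD, RIGHT=3, LEFT=7

Answer: DDEHABFD 3 7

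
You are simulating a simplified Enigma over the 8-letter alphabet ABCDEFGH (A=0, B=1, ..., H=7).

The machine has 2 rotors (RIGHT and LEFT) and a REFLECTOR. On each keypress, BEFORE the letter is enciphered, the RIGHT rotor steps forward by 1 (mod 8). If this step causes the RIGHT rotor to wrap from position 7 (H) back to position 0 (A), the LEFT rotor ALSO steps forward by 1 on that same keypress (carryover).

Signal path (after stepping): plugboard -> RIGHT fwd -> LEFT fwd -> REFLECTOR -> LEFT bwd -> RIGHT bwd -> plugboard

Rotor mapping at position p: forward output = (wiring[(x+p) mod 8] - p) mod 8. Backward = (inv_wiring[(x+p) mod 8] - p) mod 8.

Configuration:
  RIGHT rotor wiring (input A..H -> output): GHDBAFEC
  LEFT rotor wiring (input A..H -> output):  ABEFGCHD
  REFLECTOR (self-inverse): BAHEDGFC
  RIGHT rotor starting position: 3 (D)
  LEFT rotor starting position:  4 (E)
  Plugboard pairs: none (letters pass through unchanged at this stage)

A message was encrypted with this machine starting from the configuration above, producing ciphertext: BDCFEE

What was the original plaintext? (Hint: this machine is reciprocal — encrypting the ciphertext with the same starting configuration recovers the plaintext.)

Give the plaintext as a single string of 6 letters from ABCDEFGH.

Char 1 ('B'): step: R->4, L=4; B->plug->B->R->B->L->G->refl->F->L'->F->R'->H->plug->H
Char 2 ('D'): step: R->5, L=4; D->plug->D->R->B->L->G->refl->F->L'->F->R'->C->plug->C
Char 3 ('C'): step: R->6, L=4; C->plug->C->R->A->L->C->refl->H->L'->D->R'->F->plug->F
Char 4 ('F'): step: R->7, L=4; F->plug->F->R->B->L->G->refl->F->L'->F->R'->H->plug->H
Char 5 ('E'): step: R->0, L->5 (L advanced); E->plug->E->R->A->L->F->refl->G->L'->C->R'->H->plug->H
Char 6 ('E'): step: R->1, L=5; E->plug->E->R->E->L->E->refl->D->L'->D->R'->F->plug->F

Answer: HCFHHF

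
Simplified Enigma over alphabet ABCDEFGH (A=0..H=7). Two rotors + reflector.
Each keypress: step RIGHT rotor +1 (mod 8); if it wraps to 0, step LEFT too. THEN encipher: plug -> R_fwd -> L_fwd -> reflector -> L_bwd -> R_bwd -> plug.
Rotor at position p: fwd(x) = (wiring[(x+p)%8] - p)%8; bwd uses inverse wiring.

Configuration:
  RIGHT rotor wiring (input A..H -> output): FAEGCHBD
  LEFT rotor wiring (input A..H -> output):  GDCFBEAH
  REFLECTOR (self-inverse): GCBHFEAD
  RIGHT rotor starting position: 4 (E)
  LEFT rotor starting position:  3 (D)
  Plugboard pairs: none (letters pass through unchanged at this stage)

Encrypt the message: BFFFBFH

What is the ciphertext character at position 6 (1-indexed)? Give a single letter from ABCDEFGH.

Char 1 ('B'): step: R->5, L=3; B->plug->B->R->E->L->E->refl->F->L'->D->R'->E->plug->E
Char 2 ('F'): step: R->6, L=3; F->plug->F->R->A->L->C->refl->B->L'->C->R'->D->plug->D
Char 3 ('F'): step: R->7, L=3; F->plug->F->R->D->L->F->refl->E->L'->E->R'->A->plug->A
Char 4 ('F'): step: R->0, L->4 (L advanced); F->plug->F->R->H->L->B->refl->C->L'->E->R'->C->plug->C
Char 5 ('B'): step: R->1, L=4; B->plug->B->R->D->L->D->refl->H->L'->F->R'->C->plug->C
Char 6 ('F'): step: R->2, L=4; F->plug->F->R->B->L->A->refl->G->L'->G->R'->H->plug->H

H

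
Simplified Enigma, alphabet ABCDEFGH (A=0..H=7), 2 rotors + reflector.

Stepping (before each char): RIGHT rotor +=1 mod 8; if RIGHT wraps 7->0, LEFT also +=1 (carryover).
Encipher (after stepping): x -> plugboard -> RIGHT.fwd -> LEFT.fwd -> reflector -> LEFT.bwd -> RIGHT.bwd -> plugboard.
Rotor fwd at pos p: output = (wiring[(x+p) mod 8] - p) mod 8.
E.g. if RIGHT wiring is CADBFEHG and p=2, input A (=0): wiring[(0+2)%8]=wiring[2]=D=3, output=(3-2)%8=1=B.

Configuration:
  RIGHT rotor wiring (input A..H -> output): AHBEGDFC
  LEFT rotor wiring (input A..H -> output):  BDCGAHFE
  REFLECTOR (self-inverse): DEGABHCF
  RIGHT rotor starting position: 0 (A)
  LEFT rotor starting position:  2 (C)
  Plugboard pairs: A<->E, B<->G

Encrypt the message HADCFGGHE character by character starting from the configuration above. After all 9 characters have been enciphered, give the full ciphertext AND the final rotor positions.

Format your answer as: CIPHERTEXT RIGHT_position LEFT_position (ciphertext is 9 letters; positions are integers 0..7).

Answer: BBFGGBFDG 1 3

Derivation:
Char 1 ('H'): step: R->1, L=2; H->plug->H->R->H->L->B->refl->E->L'->B->R'->G->plug->B
Char 2 ('A'): step: R->2, L=2; A->plug->E->R->D->L->F->refl->H->L'->G->R'->G->plug->B
Char 3 ('D'): step: R->3, L=2; D->plug->D->R->C->L->G->refl->C->L'->F->R'->F->plug->F
Char 4 ('C'): step: R->4, L=2; C->plug->C->R->B->L->E->refl->B->L'->H->R'->B->plug->G
Char 5 ('F'): step: R->5, L=2; F->plug->F->R->E->L->D->refl->A->L'->A->R'->B->plug->G
Char 6 ('G'): step: R->6, L=2; G->plug->B->R->E->L->D->refl->A->L'->A->R'->G->plug->B
Char 7 ('G'): step: R->7, L=2; G->plug->B->R->B->L->E->refl->B->L'->H->R'->F->plug->F
Char 8 ('H'): step: R->0, L->3 (L advanced); H->plug->H->R->C->L->E->refl->B->L'->E->R'->D->plug->D
Char 9 ('E'): step: R->1, L=3; E->plug->A->R->G->L->A->refl->D->L'->A->R'->B->plug->G
Final: ciphertext=BBFGGBFDG, RIGHT=1, LEFT=3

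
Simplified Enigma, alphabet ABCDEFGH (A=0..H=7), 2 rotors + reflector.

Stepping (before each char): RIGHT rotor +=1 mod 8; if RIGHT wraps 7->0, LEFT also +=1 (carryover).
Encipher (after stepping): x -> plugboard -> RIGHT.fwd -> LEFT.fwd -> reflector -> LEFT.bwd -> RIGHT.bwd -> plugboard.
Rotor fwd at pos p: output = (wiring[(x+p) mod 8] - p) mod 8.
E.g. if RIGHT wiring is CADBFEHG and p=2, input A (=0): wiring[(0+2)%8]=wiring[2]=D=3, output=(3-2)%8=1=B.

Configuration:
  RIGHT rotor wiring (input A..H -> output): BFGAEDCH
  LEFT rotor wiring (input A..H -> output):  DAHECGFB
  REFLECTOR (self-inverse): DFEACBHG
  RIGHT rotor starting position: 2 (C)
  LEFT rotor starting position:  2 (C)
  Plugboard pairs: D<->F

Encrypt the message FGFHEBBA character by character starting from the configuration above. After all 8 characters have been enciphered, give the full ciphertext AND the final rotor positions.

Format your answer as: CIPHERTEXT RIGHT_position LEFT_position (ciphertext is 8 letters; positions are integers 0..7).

Answer: AHCFHGEF 2 3

Derivation:
Char 1 ('F'): step: R->3, L=2; F->plug->D->R->H->L->G->refl->H->L'->F->R'->A->plug->A
Char 2 ('G'): step: R->4, L=2; G->plug->G->R->C->L->A->refl->D->L'->E->R'->H->plug->H
Char 3 ('F'): step: R->5, L=2; F->plug->D->R->E->L->D->refl->A->L'->C->R'->C->plug->C
Char 4 ('H'): step: R->6, L=2; H->plug->H->R->F->L->H->refl->G->L'->H->R'->D->plug->F
Char 5 ('E'): step: R->7, L=2; E->plug->E->R->B->L->C->refl->E->L'->D->R'->H->plug->H
Char 6 ('B'): step: R->0, L->3 (L advanced); B->plug->B->R->F->L->A->refl->D->L'->C->R'->G->plug->G
Char 7 ('B'): step: R->1, L=3; B->plug->B->R->F->L->A->refl->D->L'->C->R'->E->plug->E
Char 8 ('A'): step: R->2, L=3; A->plug->A->R->E->L->G->refl->H->L'->B->R'->D->plug->F
Final: ciphertext=AHCFHGEF, RIGHT=2, LEFT=3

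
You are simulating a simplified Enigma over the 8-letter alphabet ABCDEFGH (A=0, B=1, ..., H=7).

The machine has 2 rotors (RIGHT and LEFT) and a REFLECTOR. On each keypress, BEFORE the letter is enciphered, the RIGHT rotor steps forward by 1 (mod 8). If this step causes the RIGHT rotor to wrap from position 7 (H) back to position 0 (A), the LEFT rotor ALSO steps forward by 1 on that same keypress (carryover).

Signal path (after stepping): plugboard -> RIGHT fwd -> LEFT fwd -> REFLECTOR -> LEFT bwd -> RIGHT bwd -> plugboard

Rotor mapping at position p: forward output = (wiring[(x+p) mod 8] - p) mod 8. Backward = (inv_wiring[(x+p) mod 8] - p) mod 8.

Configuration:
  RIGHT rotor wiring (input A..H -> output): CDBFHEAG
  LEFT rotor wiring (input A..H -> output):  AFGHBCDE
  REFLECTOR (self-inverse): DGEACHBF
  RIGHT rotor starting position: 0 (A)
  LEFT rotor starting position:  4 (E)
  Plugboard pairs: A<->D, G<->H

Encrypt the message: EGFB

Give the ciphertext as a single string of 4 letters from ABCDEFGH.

Char 1 ('E'): step: R->1, L=4; E->plug->E->R->D->L->A->refl->D->L'->H->R'->F->plug->F
Char 2 ('G'): step: R->2, L=4; G->plug->H->R->B->L->G->refl->B->L'->F->R'->C->plug->C
Char 3 ('F'): step: R->3, L=4; F->plug->F->R->H->L->D->refl->A->L'->D->R'->E->plug->E
Char 4 ('B'): step: R->4, L=4; B->plug->B->R->A->L->F->refl->H->L'->C->R'->D->plug->A

Answer: FCEA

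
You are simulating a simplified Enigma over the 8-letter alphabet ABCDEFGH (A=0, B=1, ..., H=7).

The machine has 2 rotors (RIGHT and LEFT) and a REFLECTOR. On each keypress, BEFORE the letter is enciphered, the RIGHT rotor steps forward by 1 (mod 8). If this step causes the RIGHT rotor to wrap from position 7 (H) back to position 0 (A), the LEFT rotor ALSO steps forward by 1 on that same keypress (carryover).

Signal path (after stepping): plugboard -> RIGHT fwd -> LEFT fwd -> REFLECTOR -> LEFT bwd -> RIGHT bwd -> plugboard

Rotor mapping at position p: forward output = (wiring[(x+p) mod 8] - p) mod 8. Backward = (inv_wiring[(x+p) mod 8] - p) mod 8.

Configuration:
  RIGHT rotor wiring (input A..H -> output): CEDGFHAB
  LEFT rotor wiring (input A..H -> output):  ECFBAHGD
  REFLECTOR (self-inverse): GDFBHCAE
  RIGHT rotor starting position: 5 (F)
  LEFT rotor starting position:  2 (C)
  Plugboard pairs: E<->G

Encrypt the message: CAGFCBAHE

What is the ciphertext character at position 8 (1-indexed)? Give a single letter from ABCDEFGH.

Char 1 ('C'): step: R->6, L=2; C->plug->C->R->E->L->E->refl->H->L'->B->R'->H->plug->H
Char 2 ('A'): step: R->7, L=2; A->plug->A->R->C->L->G->refl->A->L'->H->R'->E->plug->G
Char 3 ('G'): step: R->0, L->3 (L advanced); G->plug->E->R->F->L->B->refl->D->L'->D->R'->C->plug->C
Char 4 ('F'): step: R->1, L=3; F->plug->F->R->H->L->C->refl->F->L'->B->R'->H->plug->H
Char 5 ('C'): step: R->2, L=3; C->plug->C->R->D->L->D->refl->B->L'->F->R'->D->plug->D
Char 6 ('B'): step: R->3, L=3; B->plug->B->R->C->L->E->refl->H->L'->G->R'->E->plug->G
Char 7 ('A'): step: R->4, L=3; A->plug->A->R->B->L->F->refl->C->L'->H->R'->G->plug->E
Char 8 ('H'): step: R->5, L=3; H->plug->H->R->A->L->G->refl->A->L'->E->R'->C->plug->C

C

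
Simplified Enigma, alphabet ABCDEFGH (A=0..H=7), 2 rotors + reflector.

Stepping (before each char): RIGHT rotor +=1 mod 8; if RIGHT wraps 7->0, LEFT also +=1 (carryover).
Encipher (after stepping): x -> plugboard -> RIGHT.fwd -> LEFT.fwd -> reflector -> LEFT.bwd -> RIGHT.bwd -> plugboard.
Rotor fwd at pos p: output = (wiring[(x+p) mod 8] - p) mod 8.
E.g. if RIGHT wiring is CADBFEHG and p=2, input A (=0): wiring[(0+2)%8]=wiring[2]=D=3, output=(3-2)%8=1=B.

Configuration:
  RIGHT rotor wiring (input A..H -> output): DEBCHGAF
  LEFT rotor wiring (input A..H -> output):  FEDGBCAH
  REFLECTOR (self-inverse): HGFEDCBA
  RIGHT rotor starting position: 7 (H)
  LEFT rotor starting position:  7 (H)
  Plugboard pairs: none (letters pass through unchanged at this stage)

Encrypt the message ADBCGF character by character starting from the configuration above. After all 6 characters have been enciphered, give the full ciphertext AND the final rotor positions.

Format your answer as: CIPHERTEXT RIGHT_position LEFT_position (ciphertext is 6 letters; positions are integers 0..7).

Char 1 ('A'): step: R->0, L->0 (L advanced); A->plug->A->R->D->L->G->refl->B->L'->E->R'->B->plug->B
Char 2 ('D'): step: R->1, L=0; D->plug->D->R->G->L->A->refl->H->L'->H->R'->F->plug->F
Char 3 ('B'): step: R->2, L=0; B->plug->B->R->A->L->F->refl->C->L'->F->R'->C->plug->C
Char 4 ('C'): step: R->3, L=0; C->plug->C->R->D->L->G->refl->B->L'->E->R'->B->plug->B
Char 5 ('G'): step: R->4, L=0; G->plug->G->R->F->L->C->refl->F->L'->A->R'->F->plug->F
Char 6 ('F'): step: R->5, L=0; F->plug->F->R->E->L->B->refl->G->L'->D->R'->B->plug->B
Final: ciphertext=BFCBFB, RIGHT=5, LEFT=0

Answer: BFCBFB 5 0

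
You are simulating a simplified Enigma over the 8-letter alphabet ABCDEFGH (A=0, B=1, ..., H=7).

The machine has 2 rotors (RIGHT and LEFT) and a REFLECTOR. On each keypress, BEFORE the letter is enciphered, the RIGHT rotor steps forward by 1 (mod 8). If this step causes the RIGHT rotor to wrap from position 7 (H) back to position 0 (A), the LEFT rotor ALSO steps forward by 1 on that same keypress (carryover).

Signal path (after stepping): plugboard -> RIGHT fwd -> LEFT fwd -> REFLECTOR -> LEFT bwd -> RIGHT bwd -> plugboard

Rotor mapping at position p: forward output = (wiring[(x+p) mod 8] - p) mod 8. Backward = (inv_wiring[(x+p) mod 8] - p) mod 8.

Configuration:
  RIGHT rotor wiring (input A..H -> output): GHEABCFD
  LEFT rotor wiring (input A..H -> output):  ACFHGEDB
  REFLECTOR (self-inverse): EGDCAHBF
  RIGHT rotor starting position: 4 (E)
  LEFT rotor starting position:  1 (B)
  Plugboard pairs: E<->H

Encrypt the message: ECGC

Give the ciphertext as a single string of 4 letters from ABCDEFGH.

Char 1 ('E'): step: R->5, L=1; E->plug->H->R->E->L->D->refl->C->L'->F->R'->A->plug->A
Char 2 ('C'): step: R->6, L=1; C->plug->C->R->A->L->B->refl->G->L'->C->R'->F->plug->F
Char 3 ('G'): step: R->7, L=1; G->plug->G->R->D->L->F->refl->H->L'->H->R'->B->plug->B
Char 4 ('C'): step: R->0, L->2 (L advanced); C->plug->C->R->E->L->B->refl->G->L'->G->R'->A->plug->A

Answer: AFBA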